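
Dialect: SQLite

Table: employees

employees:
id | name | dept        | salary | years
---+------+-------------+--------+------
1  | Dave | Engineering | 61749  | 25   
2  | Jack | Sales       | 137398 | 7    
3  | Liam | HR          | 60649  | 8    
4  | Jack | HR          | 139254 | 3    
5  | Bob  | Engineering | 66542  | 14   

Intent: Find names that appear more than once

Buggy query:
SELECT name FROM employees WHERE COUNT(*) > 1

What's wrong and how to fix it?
Bug: WHERE can't reference COUNT(*); aggregates are computed after WHERE

Fix: GROUP BY name, then filter groups with HAVING COUNT(*) > 1

Corrected query:
SELECT name FROM employees GROUP BY name HAVING COUNT(*) > 1

Result:
name
----
Jack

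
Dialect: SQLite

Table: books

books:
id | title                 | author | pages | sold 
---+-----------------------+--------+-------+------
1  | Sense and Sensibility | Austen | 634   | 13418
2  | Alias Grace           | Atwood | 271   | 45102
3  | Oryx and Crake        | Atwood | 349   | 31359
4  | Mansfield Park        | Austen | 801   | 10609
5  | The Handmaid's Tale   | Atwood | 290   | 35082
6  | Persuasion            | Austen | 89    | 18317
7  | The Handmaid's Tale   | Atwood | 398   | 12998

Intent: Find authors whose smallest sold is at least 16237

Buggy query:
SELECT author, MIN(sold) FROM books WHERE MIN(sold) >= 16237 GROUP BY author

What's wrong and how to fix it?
Bug: MIN() in WHERE is a misuse of aggregate

Fix: Use HAVING for the per-group MIN condition

Corrected query:
SELECT author, MIN(sold) FROM books GROUP BY author HAVING MIN(sold) >= 16237

Result:
(no rows)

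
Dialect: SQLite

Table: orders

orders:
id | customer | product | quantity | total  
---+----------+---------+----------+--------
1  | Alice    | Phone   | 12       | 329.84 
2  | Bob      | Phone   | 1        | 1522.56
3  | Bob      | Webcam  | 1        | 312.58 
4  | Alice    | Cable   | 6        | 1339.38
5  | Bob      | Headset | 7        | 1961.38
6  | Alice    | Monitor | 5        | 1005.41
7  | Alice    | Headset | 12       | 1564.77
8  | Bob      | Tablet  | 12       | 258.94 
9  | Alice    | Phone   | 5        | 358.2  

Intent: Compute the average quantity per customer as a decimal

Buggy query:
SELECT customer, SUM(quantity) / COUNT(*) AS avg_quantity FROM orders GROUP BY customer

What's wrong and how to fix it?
Bug: Both operands are integers, so '/' performs integer division and truncates

Fix: Cast one side to REAL so the division keeps the fractional part

Corrected query:
SELECT customer, SUM(quantity) * 1.0 / COUNT(*) AS avg_quantity FROM orders GROUP BY customer

Result:
customer | avg_quantity
---------+-------------
Alice    | 8           
Bob      | 5.25        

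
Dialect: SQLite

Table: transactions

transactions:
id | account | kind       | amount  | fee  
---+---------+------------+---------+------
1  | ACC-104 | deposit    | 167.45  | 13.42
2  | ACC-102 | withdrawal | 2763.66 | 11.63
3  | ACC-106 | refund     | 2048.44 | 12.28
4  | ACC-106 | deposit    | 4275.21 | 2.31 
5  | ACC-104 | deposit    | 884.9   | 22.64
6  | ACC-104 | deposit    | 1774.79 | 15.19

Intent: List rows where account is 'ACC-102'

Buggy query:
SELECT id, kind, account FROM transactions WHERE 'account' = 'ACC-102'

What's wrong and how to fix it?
Bug: 'account' in single quotes is a string literal, not the column; the comparison is literal-vs-literal and never true

Fix: Reference the column as account without single quotes

Corrected query:
SELECT id, kind, account FROM transactions WHERE account = 'ACC-102'

Result:
id | kind       | account
---+------------+--------
2  | withdrawal | ACC-102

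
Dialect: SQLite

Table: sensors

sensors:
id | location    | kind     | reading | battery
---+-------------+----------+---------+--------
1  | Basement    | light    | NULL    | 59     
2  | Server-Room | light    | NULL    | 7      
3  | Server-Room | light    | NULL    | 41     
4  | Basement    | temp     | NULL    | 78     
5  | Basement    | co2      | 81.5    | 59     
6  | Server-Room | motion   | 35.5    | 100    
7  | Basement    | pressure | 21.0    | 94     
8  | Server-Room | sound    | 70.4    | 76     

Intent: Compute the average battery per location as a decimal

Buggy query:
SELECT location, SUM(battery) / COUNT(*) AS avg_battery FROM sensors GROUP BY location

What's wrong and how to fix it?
Bug: SUM(battery) and COUNT(*) are both integers; the division truncates the fractional part

Fix: Multiply by 1.0 (or CAST to REAL) to force floating-point division

Corrected query:
SELECT location, SUM(battery) * 1.0 / COUNT(*) AS avg_battery FROM sensors GROUP BY location

Result:
location    | avg_battery
------------+------------
Basement    | 72.5       
Server-Room | 56         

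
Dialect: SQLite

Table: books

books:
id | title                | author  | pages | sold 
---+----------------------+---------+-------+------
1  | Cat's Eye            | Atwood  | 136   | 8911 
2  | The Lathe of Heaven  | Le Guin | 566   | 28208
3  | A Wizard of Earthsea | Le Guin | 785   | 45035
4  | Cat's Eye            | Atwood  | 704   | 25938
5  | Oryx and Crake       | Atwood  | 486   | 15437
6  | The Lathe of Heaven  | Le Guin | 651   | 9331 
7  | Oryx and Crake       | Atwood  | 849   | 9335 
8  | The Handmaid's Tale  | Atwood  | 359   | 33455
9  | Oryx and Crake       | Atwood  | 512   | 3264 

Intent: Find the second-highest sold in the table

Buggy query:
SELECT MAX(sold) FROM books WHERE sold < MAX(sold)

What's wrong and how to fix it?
Bug: MAX(sold) on the right of the comparison is an aggregate-in-WHERE error

Fix: Compute the overall MAX in a subquery, then take MAX of rows below it

Corrected query:
SELECT MAX(sold) FROM books WHERE sold < (SELECT MAX(sold) FROM books)

Result:
MAX(sold)
---------
33455    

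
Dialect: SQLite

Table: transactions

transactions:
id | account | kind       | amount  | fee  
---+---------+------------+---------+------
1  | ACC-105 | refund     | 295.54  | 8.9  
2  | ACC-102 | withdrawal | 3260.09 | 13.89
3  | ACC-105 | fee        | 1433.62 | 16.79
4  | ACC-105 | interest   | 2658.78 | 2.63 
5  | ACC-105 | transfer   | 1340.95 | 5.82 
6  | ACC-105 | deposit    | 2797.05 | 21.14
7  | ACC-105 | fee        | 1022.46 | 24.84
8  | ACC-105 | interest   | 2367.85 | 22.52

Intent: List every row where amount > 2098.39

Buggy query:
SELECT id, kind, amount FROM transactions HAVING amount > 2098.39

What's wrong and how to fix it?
Bug: This is a non-aggregate query (no GROUP BY, no aggregates), so in SQLite the HAVING clause is invalid here; a row-level condition belongs in WHERE

Fix: Use WHERE for row-level filtering

Corrected query:
SELECT id, kind, amount FROM transactions WHERE amount > 2098.39

Result:
id | kind       | amount 
---+------------+--------
2  | withdrawal | 3260.09
4  | interest   | 2658.78
6  | deposit    | 2797.05
8  | interest   | 2367.85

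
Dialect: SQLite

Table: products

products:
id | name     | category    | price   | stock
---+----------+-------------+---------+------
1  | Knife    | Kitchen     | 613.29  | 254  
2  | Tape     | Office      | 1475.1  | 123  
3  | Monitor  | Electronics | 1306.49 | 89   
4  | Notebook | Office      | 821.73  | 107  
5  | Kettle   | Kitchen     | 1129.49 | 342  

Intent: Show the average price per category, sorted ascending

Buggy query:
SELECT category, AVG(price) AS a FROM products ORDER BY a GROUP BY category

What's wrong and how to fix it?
Bug: GROUP BY must precede ORDER BY

Fix: Move ORDER BY to the end, after GROUP BY

Corrected query:
SELECT category, AVG(price) AS a FROM products GROUP BY category ORDER BY a

Result:
category    | a       
------------+---------
Kitchen     | 871.39  
Office      | 1148.415
Electronics | 1306.49 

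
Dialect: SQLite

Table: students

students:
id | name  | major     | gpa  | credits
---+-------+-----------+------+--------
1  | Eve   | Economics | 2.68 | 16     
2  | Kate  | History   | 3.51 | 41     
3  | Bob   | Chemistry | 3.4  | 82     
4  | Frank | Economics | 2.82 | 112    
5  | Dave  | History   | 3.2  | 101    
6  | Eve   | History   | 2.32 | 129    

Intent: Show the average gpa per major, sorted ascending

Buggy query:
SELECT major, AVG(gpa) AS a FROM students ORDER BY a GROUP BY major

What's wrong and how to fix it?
Bug: ORDER BY appears before GROUP BY; SQL clause order requires GROUP BY first

Fix: Move ORDER BY to the end, after GROUP BY

Corrected query:
SELECT major, AVG(gpa) AS a FROM students GROUP BY major ORDER BY a

Result:
major     | a   
----------+-----
Economics | 2.75
History   | 3.01
Chemistry | 3.4 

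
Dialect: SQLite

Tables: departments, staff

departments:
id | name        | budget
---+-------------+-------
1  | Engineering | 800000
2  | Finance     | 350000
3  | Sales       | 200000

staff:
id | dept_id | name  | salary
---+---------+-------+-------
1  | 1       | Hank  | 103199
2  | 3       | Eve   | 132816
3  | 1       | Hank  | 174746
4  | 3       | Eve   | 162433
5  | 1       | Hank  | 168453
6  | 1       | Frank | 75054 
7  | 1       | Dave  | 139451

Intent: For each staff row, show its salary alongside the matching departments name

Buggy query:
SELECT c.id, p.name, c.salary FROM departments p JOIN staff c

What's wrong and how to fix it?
Bug: Missing join condition: each staff row is matched to all departments rows instead of just its own

Fix: Specify the join condition linking the foreign key to the parent id

Corrected query:
SELECT c.id, p.name, c.salary FROM departments p JOIN staff c ON c.dept_id = p.id

Result:
id | name        | salary
---+-------------+-------
1  | Engineering | 103199
2  | Sales       | 132816
3  | Engineering | 174746
4  | Sales       | 162433
5  | Engineering | 168453
6  | Engineering | 75054 
7  | Engineering | 139451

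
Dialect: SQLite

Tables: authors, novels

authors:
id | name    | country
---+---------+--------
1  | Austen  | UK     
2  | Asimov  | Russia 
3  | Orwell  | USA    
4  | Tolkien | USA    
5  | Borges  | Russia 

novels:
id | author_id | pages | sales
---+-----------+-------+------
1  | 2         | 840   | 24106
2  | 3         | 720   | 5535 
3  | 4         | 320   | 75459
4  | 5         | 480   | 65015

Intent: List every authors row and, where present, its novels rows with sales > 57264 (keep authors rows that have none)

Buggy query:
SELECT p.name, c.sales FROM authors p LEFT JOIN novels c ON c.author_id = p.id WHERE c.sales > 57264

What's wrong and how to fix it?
Bug: A WHERE condition on the right-hand table after LEFT JOIN drops unmatched parents

Fix: Move the right-table condition into the ON clause so unmatched parents are kept

Corrected query:
SELECT p.name, c.sales FROM authors p LEFT JOIN novels c ON c.author_id = p.id AND c.sales > 57264

Result:
name    | sales
--------+------
Austen  | NULL 
Asimov  | NULL 
Orwell  | NULL 
Tolkien | 75459
Borges  | 65015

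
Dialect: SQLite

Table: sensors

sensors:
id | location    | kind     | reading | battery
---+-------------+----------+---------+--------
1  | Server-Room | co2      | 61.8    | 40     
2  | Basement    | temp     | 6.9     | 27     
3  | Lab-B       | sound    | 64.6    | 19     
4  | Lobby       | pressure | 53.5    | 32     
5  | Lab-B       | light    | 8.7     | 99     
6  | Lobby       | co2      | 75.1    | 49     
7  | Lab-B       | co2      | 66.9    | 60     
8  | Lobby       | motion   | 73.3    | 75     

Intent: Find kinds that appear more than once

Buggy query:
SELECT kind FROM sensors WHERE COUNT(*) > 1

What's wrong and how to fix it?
Bug: WHERE can't reference COUNT(*); aggregates are computed after WHERE

Fix: Group first, then use HAVING for the count condition

Corrected query:
SELECT kind FROM sensors GROUP BY kind HAVING COUNT(*) > 1

Result:
kind
----
co2 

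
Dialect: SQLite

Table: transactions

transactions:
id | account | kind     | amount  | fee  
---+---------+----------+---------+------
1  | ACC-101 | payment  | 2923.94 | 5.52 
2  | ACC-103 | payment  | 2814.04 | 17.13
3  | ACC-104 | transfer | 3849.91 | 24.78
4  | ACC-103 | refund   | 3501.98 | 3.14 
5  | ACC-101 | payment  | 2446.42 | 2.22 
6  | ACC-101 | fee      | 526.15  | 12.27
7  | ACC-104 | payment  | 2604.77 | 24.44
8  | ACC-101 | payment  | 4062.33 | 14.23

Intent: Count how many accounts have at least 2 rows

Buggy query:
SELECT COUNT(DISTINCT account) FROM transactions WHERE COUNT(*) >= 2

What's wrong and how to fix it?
Bug: COUNT(*) cannot appear in WHERE; the per-group count doesn't exist yet

Fix: Group first with HAVING COUNT(*) >= 2, then COUNT the resulting groups

Corrected query:
SELECT COUNT(*) FROM (SELECT account FROM transactions GROUP BY account HAVING COUNT(*) >= 2)

Result:
COUNT(*)
--------
3       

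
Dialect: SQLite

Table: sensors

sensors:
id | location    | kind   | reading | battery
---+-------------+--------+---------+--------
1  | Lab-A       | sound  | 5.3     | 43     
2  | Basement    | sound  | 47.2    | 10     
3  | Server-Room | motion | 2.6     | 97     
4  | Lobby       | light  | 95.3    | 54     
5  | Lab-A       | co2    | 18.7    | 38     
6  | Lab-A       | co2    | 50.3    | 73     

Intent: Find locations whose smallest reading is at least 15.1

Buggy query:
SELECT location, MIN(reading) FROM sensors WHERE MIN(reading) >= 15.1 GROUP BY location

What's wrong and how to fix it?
Bug: Aggregates like MIN are computed per group after WHERE runs

Fix: Replace WHERE with HAVING after the GROUP BY

Corrected query:
SELECT location, MIN(reading) FROM sensors GROUP BY location HAVING MIN(reading) >= 15.1

Result:
location | MIN(reading)
---------+-------------
Basement | 47.2        
Lobby    | 95.3        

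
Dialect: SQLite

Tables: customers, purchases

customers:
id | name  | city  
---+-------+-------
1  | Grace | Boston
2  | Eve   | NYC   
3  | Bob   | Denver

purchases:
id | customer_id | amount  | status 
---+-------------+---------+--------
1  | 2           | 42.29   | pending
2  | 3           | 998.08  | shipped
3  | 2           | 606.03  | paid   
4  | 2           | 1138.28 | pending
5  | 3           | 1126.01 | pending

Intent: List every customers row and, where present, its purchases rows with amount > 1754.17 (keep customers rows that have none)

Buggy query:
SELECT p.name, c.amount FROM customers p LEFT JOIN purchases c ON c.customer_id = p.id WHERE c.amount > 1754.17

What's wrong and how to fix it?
Bug: Filtering c.amount in WHERE discards the NULL rows produced by LEFT JOIN, turning it into an inner join

Fix: Move the right-table condition into the ON clause so unmatched parents are kept

Corrected query:
SELECT p.name, c.amount FROM customers p LEFT JOIN purchases c ON c.customer_id = p.id AND c.amount > 1754.17

Result:
name  | amount
------+-------
Grace | NULL  
Eve   | NULL  
Bob   | NULL  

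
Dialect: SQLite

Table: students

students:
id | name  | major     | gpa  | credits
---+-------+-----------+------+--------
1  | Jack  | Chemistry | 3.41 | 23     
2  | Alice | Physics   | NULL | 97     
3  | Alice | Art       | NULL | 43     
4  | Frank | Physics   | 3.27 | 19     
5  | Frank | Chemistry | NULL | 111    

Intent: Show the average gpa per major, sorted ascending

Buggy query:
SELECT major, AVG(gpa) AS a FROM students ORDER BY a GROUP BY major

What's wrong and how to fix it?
Bug: ORDER BY appears before GROUP BY; SQL clause order requires GROUP BY first

Fix: Reorder: SELECT … FROM … GROUP BY … ORDER BY …

Corrected query:
SELECT major, AVG(gpa) AS a FROM students GROUP BY major ORDER BY a

Result:
major     | a   
----------+-----
Art       | NULL
Physics   | 3.27
Chemistry | 3.41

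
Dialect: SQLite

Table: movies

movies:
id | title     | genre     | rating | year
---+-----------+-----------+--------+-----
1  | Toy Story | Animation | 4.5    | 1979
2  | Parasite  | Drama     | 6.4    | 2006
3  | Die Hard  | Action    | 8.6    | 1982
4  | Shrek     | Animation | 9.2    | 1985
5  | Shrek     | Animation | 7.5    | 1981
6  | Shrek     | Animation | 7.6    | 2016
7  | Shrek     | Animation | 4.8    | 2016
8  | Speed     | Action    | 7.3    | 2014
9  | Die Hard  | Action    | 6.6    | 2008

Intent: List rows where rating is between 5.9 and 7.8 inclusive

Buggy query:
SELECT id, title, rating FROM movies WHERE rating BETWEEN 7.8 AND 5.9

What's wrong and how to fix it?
Bug: BETWEEN expects the lower bound first; with 7.8 AND 5.9 the range is empty

Fix: Swap the bounds so the smaller value comes first

Corrected query:
SELECT id, title, rating FROM movies WHERE rating BETWEEN 5.9 AND 7.8

Result:
id | title    | rating
---+----------+-------
2  | Parasite | 6.4   
5  | Shrek    | 7.5   
6  | Shrek    | 7.6   
8  | Speed    | 7.3   
9  | Die Hard | 6.6   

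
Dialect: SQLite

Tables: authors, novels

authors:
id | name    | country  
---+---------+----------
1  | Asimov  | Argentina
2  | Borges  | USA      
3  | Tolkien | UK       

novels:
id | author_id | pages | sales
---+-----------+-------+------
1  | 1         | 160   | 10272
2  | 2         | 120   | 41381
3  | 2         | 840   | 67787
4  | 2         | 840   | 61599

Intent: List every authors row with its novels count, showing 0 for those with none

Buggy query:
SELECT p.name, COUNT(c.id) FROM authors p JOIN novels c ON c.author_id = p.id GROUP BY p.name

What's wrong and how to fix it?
Bug: INNER JOIN drops authors rows that have no matching novels rows

Fix: Switch to LEFT JOIN to retain unmatched parent rows

Corrected query:
SELECT p.name, COUNT(c.id) FROM authors p LEFT JOIN novels c ON c.author_id = p.id GROUP BY p.name

Result:
name    | COUNT(c.id)
--------+------------
Asimov  | 1          
Borges  | 3          
Tolkien | 0          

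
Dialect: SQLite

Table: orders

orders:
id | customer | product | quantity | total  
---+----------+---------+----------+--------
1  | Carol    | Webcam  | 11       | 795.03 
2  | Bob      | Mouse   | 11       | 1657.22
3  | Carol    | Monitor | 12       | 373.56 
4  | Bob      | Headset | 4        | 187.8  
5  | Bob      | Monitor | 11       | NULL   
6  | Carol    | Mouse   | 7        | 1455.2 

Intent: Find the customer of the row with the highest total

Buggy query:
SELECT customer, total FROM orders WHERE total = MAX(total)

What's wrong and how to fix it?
Bug: MAX(total) is an aggregate and cannot be used directly in WHERE

Fix: Use a subquery: WHERE total = (SELECT MAX(total) FROM orders)

Corrected query:
SELECT customer, total FROM orders WHERE total = (SELECT MAX(total) FROM orders)

Result:
customer | total  
---------+--------
Bob      | 1657.22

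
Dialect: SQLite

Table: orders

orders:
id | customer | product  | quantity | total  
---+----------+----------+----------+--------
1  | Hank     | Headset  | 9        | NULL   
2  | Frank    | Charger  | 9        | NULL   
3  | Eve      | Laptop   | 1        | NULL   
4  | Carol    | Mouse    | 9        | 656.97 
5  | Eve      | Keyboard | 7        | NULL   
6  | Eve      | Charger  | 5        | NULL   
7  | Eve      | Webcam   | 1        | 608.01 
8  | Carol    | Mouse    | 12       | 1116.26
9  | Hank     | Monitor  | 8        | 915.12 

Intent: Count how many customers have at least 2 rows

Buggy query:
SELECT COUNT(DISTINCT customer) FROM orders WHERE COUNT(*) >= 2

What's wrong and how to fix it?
Bug: WHERE filters individual rows, not groups, so a group-level COUNT is invalid there

Fix: Use a subquery that GROUPs and filters with HAVING, then count its rows

Corrected query:
SELECT COUNT(*) FROM (SELECT customer FROM orders GROUP BY customer HAVING COUNT(*) >= 2)

Result:
COUNT(*)
--------
3       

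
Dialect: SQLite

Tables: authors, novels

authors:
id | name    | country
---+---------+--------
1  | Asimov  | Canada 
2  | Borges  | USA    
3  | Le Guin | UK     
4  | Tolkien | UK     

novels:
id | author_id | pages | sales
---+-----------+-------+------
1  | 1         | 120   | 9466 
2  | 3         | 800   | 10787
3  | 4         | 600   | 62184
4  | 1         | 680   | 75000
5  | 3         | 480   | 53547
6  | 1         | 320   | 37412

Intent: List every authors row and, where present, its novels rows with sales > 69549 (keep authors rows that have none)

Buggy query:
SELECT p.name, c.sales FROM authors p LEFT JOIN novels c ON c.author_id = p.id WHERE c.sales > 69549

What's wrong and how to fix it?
Bug: A WHERE condition on the right-hand table after LEFT JOIN drops unmatched parents

Fix: Move the right-table condition into the ON clause so unmatched parents are kept

Corrected query:
SELECT p.name, c.sales FROM authors p LEFT JOIN novels c ON c.author_id = p.id AND c.sales > 69549

Result:
name    | sales
--------+------
Asimov  | 75000
Borges  | NULL 
Le Guin | NULL 
Tolkien | NULL 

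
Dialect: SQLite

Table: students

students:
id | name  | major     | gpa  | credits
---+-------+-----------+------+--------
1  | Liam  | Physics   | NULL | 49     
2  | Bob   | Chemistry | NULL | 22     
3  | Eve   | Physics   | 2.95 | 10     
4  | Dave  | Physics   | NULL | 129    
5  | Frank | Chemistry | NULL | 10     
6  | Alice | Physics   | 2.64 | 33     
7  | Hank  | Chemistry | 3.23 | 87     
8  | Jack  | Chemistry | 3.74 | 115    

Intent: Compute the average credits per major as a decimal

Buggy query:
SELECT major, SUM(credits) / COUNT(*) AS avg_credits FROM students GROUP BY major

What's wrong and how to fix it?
Bug: Both operands are integers, so '/' performs integer division and truncates

Fix: Cast one side to REAL so the division keeps the fractional part

Corrected query:
SELECT major, SUM(credits) * 1.0 / COUNT(*) AS avg_credits FROM students GROUP BY major

Result:
major     | avg_credits
----------+------------
Chemistry | 58.5       
Physics   | 55.25      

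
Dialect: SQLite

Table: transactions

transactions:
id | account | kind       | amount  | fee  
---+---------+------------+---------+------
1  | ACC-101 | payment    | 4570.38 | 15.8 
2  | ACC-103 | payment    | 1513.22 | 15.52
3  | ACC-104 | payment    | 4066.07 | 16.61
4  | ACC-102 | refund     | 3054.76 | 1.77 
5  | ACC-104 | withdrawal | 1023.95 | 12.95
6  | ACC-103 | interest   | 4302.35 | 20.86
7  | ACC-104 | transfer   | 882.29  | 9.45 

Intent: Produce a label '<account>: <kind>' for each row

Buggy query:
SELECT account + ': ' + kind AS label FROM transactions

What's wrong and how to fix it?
Bug: '+' is numeric addition; on text columns SQLite converts them to 0 instead of concatenating

Fix: Replace + with || to concatenate text

Corrected query:
SELECT account || ': ' || kind AS label FROM transactions

Result:
label              
-------------------
ACC-101: payment   
ACC-103: payment   
ACC-104: payment   
ACC-102: refund    
ACC-104: withdrawal
ACC-103: interest  
ACC-104: transfer  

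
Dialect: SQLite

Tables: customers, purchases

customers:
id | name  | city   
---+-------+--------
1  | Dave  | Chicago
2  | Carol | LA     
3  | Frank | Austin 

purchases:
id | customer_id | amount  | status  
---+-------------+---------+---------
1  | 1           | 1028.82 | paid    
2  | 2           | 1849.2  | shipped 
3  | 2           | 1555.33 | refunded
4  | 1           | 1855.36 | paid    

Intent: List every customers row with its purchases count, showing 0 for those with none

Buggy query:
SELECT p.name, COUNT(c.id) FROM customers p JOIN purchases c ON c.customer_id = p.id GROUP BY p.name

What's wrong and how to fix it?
Bug: An inner join excludes parents with zero children

Fix: Use LEFT JOIN so parents without children still appear (COUNT(c.id) gives 0)

Corrected query:
SELECT p.name, COUNT(c.id) FROM customers p LEFT JOIN purchases c ON c.customer_id = p.id GROUP BY p.name

Result:
name  | COUNT(c.id)
------+------------
Carol | 2          
Dave  | 2          
Frank | 0          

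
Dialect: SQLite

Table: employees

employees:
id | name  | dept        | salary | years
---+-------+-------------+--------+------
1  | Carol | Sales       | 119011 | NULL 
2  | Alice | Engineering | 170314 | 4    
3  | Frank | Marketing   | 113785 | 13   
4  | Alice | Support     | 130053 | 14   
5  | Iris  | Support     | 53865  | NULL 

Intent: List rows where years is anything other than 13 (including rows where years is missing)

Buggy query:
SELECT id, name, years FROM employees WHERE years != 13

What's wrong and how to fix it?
Bug: Inequality against NULL is unknown, not true; rows with NULL are dropped

Fix: Add an explicit OR years IS NULL to include the missing-value rows

Corrected query:
SELECT id, name, years FROM employees WHERE years != 13 OR years IS NULL

Result:
id | name  | years
---+-------+------
1  | Carol | NULL 
2  | Alice | 4    
4  | Alice | 14   
5  | Iris  | NULL 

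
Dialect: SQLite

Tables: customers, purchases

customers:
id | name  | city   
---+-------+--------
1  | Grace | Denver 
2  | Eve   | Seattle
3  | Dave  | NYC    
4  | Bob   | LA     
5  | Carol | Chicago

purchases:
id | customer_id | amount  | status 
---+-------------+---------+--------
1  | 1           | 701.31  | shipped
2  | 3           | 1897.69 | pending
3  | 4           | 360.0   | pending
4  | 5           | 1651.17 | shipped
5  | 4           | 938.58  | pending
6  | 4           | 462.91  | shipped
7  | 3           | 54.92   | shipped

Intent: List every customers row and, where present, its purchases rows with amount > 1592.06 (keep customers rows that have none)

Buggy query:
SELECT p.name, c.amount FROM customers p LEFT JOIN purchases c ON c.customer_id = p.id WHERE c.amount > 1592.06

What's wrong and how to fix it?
Bug: Filtering c.amount in WHERE discards the NULL rows produced by LEFT JOIN, turning it into an inner join

Fix: Put 'c.amount > 1592.06' in the JOIN's ON clause instead of WHERE

Corrected query:
SELECT p.name, c.amount FROM customers p LEFT JOIN purchases c ON c.customer_id = p.id AND c.amount > 1592.06

Result:
name  | amount 
------+--------
Grace | NULL   
Eve   | NULL   
Dave  | 1897.69
Bob   | NULL   
Carol | 1651.17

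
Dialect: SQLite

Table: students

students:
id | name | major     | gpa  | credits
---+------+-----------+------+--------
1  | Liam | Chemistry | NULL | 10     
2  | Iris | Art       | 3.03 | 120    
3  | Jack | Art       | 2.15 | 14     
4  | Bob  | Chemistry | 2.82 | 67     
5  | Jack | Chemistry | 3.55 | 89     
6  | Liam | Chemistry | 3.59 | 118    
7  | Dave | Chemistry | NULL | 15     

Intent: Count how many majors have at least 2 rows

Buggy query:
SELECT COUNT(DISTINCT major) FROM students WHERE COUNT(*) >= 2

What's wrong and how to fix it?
Bug: WHERE filters individual rows, not groups, so a group-level COUNT is invalid there

Fix: Use a subquery that GROUPs and filters with HAVING, then count its rows

Corrected query:
SELECT COUNT(*) FROM (SELECT major FROM students GROUP BY major HAVING COUNT(*) >= 2)

Result:
COUNT(*)
--------
2       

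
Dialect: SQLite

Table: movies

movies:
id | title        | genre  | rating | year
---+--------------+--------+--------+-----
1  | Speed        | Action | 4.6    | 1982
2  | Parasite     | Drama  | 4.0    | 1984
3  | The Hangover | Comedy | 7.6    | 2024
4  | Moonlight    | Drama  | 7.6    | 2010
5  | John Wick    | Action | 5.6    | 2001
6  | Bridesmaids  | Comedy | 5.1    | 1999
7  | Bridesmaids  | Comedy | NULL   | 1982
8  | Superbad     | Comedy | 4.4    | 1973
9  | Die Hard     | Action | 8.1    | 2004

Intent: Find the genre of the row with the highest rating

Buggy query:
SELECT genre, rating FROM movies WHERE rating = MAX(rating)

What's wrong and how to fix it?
Bug: MAX(rating) is an aggregate and cannot be used directly in WHERE

Fix: Use a subquery: WHERE rating = (SELECT MAX(rating) FROM movies)

Corrected query:
SELECT genre, rating FROM movies WHERE rating = (SELECT MAX(rating) FROM movies)

Result:
genre  | rating
-------+-------
Action | 8.1   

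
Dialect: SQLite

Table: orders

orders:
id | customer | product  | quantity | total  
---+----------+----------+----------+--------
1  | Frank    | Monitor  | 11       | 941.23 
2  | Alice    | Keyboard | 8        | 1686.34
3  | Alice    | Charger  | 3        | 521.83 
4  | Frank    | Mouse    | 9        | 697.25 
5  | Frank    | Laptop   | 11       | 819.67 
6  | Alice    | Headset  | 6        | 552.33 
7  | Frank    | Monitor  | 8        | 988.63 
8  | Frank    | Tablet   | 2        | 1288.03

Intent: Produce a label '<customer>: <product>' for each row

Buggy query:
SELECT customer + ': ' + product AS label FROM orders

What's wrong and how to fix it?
Bug: SQLite uses || for string concatenation; + coerces text to numbers (yielding 0)

Fix: Use the || operator for string concatenation

Corrected query:
SELECT customer || ': ' || product AS label FROM orders

Result:
label          
---------------
Frank: Monitor 
Alice: Keyboard
Alice: Charger 
Frank: Mouse   
Frank: Laptop  
Alice: Headset 
Frank: Monitor 
Frank: Tablet  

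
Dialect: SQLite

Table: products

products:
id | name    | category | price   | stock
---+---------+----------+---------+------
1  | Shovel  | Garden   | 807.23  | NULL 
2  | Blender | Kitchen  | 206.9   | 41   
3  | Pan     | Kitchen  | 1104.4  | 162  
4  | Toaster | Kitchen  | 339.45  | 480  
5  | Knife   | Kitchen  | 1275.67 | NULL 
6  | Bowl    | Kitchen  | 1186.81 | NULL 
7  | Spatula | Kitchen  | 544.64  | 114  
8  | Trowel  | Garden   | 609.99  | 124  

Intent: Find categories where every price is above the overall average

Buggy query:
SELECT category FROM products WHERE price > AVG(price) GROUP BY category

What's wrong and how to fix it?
Bug: AVG() is an aggregate; it can't sit directly in WHERE

Fix: Use a subquery for AVG and a HAVING MIN(...) filter so the condition holds for every row in the group

Corrected query:
SELECT category FROM products GROUP BY category HAVING MIN(price) > (SELECT AVG(price) FROM products)

Result:
(no rows)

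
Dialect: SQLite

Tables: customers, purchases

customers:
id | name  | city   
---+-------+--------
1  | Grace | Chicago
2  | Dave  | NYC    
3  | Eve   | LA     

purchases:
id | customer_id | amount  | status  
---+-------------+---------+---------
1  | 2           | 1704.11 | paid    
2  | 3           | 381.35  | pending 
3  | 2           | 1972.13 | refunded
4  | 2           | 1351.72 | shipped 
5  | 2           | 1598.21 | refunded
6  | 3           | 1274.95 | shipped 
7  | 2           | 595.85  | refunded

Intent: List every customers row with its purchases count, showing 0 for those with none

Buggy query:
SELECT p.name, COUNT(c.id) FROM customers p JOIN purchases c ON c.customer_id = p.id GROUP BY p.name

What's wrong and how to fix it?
Bug: INNER JOIN drops customers rows that have no matching purchases rows

Fix: Use LEFT JOIN so parents without children still appear (COUNT(c.id) gives 0)

Corrected query:
SELECT p.name, COUNT(c.id) FROM customers p LEFT JOIN purchases c ON c.customer_id = p.id GROUP BY p.name

Result:
name  | COUNT(c.id)
------+------------
Dave  | 5          
Eve   | 2          
Grace | 0          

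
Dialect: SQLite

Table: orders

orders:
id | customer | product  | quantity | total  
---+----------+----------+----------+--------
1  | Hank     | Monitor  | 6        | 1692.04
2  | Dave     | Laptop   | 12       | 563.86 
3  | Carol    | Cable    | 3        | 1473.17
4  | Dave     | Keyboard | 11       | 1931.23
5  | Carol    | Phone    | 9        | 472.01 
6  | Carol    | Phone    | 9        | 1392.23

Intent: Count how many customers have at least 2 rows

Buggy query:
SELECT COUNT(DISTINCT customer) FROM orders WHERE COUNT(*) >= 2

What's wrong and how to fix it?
Bug: WHERE filters individual rows, not groups, so a group-level COUNT is invalid there

Fix: Group first with HAVING COUNT(*) >= 2, then COUNT the resulting groups

Corrected query:
SELECT COUNT(*) FROM (SELECT customer FROM orders GROUP BY customer HAVING COUNT(*) >= 2)

Result:
COUNT(*)
--------
2       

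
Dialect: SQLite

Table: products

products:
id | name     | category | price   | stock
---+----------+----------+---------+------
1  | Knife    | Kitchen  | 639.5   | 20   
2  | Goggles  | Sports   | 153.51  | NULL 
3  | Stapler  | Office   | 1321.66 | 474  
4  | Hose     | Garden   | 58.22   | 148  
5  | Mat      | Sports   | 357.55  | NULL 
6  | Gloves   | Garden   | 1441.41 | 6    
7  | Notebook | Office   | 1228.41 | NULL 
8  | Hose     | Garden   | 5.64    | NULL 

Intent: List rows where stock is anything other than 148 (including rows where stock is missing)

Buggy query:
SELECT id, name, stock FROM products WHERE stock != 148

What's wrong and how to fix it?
Bug: Inequality against NULL is unknown, not true; rows with NULL are dropped

Fix: Handle NULL separately with IS NULL alongside the inequality

Corrected query:
SELECT id, name, stock FROM products WHERE stock != 148 OR stock IS NULL

Result:
id | name     | stock
---+----------+------
1  | Knife    | 20   
2  | Goggles  | NULL 
3  | Stapler  | 474  
5  | Mat      | NULL 
6  | Gloves   | 6    
7  | Notebook | NULL 
8  | Hose     | NULL 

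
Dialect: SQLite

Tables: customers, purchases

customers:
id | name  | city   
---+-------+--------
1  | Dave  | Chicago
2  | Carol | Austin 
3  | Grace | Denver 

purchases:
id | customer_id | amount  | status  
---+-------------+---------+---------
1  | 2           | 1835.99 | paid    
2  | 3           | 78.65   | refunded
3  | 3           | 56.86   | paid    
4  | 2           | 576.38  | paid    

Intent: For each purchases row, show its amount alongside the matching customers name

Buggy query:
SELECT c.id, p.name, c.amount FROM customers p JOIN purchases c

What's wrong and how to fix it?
Bug: Missing join condition: each purchases row is matched to all customers rows instead of just its own

Fix: Specify the join condition linking the foreign key to the parent id

Corrected query:
SELECT c.id, p.name, c.amount FROM customers p JOIN purchases c ON c.customer_id = p.id

Result:
id | name  | amount 
---+-------+--------
1  | Carol | 1835.99
2  | Grace | 78.65  
3  | Grace | 56.86  
4  | Carol | 576.38 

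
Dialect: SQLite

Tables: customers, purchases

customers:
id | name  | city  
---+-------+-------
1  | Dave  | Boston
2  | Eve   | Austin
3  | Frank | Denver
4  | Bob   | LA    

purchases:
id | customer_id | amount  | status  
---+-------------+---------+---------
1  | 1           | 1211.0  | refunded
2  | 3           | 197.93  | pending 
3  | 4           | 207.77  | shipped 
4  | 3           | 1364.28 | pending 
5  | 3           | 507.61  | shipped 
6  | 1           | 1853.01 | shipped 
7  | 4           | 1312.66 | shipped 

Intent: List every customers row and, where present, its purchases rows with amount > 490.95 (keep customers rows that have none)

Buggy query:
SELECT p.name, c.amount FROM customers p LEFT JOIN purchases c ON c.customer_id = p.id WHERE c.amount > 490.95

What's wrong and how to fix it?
Bug: Filtering c.amount in WHERE discards the NULL rows produced by LEFT JOIN, turning it into an inner join

Fix: Move the right-table condition into the ON clause so unmatched parents are kept

Corrected query:
SELECT p.name, c.amount FROM customers p LEFT JOIN purchases c ON c.customer_id = p.id AND c.amount > 490.95

Result:
name  | amount 
------+--------
Dave  | 1211   
Dave  | 1853.01
Eve   | NULL   
Frank | 507.61 
Frank | 1364.28
Bob   | 1312.66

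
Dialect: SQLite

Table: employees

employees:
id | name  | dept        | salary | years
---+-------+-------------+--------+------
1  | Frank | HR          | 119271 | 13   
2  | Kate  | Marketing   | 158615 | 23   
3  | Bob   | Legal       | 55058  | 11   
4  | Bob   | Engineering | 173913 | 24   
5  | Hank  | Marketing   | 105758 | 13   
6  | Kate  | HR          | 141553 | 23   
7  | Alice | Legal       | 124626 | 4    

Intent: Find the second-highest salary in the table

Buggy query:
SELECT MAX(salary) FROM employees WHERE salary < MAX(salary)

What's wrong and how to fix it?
Bug: MAX(salary) on the right of the comparison is an aggregate-in-WHERE error

Fix: Put the inner MAX in a scalar subquery

Corrected query:
SELECT MAX(salary) FROM employees WHERE salary < (SELECT MAX(salary) FROM employees)

Result:
MAX(salary)
-----------
158615     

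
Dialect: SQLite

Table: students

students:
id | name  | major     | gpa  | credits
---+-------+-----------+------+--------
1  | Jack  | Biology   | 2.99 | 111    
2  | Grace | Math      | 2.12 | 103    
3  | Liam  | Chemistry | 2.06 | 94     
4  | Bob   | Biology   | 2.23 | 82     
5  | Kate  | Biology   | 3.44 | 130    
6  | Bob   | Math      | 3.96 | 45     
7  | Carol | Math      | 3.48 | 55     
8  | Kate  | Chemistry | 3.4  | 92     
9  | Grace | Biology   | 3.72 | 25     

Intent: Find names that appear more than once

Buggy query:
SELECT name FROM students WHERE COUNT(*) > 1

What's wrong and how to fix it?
Bug: WHERE can't reference COUNT(*); aggregates are computed after WHERE

Fix: Group first, then use HAVING for the count condition

Corrected query:
SELECT name FROM students GROUP BY name HAVING COUNT(*) > 1

Result:
name 
-----
Bob  
Grace
Kate 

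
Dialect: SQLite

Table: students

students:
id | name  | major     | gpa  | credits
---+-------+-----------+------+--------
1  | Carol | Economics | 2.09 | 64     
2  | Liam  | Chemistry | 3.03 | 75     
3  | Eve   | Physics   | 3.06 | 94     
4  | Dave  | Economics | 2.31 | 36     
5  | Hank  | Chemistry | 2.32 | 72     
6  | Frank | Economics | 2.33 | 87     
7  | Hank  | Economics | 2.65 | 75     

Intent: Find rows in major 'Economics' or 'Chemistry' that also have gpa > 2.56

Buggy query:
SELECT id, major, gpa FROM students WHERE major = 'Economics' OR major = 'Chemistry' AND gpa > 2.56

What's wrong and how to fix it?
Bug: Without parentheses, AND is evaluated before OR, so the gpa filter only applies to the 'Chemistry' branch

Fix: Group the OR with parentheses (or use IN), then AND the threshold

Corrected query:
SELECT id, major, gpa FROM students WHERE (major = 'Economics' OR major = 'Chemistry') AND gpa > 2.56

Result:
id | major     | gpa 
---+-----------+-----
2  | Chemistry | 3.03
7  | Economics | 2.65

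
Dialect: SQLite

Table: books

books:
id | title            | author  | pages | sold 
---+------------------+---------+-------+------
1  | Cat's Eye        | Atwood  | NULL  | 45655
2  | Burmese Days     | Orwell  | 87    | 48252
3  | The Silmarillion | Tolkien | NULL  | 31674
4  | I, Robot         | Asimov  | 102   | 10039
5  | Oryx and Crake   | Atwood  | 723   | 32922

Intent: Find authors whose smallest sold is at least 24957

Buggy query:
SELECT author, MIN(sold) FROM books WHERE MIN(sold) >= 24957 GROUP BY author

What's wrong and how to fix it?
Bug: Aggregates like MIN are computed per group after WHERE runs

Fix: Use HAVING for the per-group MIN condition

Corrected query:
SELECT author, MIN(sold) FROM books GROUP BY author HAVING MIN(sold) >= 24957

Result:
author  | MIN(sold)
--------+----------
Atwood  | 32922    
Orwell  | 48252    
Tolkien | 31674    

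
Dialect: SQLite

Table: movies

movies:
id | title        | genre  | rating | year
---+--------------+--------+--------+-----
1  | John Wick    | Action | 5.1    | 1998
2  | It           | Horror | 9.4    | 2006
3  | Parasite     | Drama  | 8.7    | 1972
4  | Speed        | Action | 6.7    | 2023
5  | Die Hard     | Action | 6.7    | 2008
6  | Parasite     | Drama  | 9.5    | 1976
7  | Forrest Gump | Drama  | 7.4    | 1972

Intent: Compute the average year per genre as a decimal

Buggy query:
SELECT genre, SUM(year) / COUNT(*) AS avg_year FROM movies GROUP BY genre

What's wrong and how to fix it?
Bug: Both operands are integers, so '/' performs integer division and truncates

Fix: Multiply by 1.0 (or CAST to REAL) to force floating-point division

Corrected query:
SELECT genre, SUM(year) * 1.0 / COUNT(*) AS avg_year FROM movies GROUP BY genre

Result:
genre  | avg_year   
-------+------------
Action | 2009.666667
Drama  | 1973.333333
Horror | 2006       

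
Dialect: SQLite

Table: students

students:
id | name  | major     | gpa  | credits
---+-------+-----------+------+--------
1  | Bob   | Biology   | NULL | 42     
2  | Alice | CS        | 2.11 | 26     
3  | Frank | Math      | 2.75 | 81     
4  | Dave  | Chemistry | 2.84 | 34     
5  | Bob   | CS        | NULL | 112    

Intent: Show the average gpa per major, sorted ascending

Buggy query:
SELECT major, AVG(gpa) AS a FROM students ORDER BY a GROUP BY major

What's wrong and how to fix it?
Bug: ORDER BY appears before GROUP BY; SQL clause order requires GROUP BY first

Fix: Move ORDER BY to the end, after GROUP BY

Corrected query:
SELECT major, AVG(gpa) AS a FROM students GROUP BY major ORDER BY a

Result:
major     | a   
----------+-----
Biology   | NULL
CS        | 2.11
Math      | 2.75
Chemistry | 2.84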